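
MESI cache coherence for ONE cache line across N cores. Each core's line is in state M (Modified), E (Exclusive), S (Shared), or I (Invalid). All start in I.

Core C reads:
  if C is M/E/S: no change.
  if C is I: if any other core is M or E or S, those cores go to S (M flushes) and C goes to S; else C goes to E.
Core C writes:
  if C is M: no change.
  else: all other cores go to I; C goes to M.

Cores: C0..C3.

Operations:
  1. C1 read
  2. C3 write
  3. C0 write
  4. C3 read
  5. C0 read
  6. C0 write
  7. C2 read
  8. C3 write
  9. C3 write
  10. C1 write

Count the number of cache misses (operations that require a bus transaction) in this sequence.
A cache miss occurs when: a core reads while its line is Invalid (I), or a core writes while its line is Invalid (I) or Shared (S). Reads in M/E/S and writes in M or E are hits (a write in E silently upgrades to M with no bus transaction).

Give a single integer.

Op 1: C1 read [C1 read from I: no other sharers -> C1=E (exclusive)] -> [I,E,I,I] [MISS #1: read from I]
Op 2: C3 write [C3 write: invalidate ['C1=E'] -> C3=M] -> [I,I,I,M] [MISS #2: write from I]
Op 3: C0 write [C0 write: invalidate ['C3=M'] -> C0=M] -> [M,I,I,I] [MISS #3: write from I]
Op 4: C3 read [C3 read from I: others=['C0=M'] -> C3=S, others downsized to S] -> [S,I,I,S] [MISS #4: read from I]
Op 5: C0 read [C0 read: already in S, no change] -> [S,I,I,S] [hit: read from S]
Op 6: C0 write [C0 write: invalidate ['C3=S'] -> C0=M] -> [M,I,I,I] [MISS #5: write from S]
Op 7: C2 read [C2 read from I: others=['C0=M'] -> C2=S, others downsized to S] -> [S,I,S,I] [MISS #6: read from I]
Op 8: C3 write [C3 write: invalidate ['C0=S', 'C2=S'] -> C3=M] -> [I,I,I,M] [MISS #7: write from I]
Op 9: C3 write [C3 write: already M (modified), no change] -> [I,I,I,M] [hit: write from M]
Op 10: C1 write [C1 write: invalidate ['C3=M'] -> C1=M] -> [I,M,I,I] [MISS #8: write from I]

Answer: 8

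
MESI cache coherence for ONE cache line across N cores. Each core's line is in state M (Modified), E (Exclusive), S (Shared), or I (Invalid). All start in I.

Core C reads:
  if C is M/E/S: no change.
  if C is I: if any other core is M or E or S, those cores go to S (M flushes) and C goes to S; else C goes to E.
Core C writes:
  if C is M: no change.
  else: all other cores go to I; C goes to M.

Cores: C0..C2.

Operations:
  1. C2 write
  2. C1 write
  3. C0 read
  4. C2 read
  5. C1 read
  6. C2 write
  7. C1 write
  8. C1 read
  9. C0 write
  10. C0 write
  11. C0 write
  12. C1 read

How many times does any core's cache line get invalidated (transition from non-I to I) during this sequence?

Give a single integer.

Answer: 5

Derivation:
Op 1: C2 write [C2 write: invalidate none -> C2=M] -> [I,I,M] (invalidations this op: 0; running total: 0)
Op 2: C1 write [C1 write: invalidate ['C2=M'] -> C1=M] -> [I,M,I] (invalidations this op: 1; running total: 1)
Op 3: C0 read [C0 read from I: others=['C1=M'] -> C0=S, others downsized to S] -> [S,S,I] (invalidations this op: 0; running total: 1)
Op 4: C2 read [C2 read from I: others=['C0=S', 'C1=S'] -> C2=S, others downsized to S] -> [S,S,S] (invalidations this op: 0; running total: 1)
Op 5: C1 read [C1 read: already in S, no change] -> [S,S,S] (invalidations this op: 0; running total: 1)
Op 6: C2 write [C2 write: invalidate ['C0=S', 'C1=S'] -> C2=M] -> [I,I,M] (invalidations this op: 2; running total: 3)
Op 7: C1 write [C1 write: invalidate ['C2=M'] -> C1=M] -> [I,M,I] (invalidations this op: 1; running total: 4)
Op 8: C1 read [C1 read: already in M, no change] -> [I,M,I] (invalidations this op: 0; running total: 4)
Op 9: C0 write [C0 write: invalidate ['C1=M'] -> C0=M] -> [M,I,I] (invalidations this op: 1; running total: 5)
Op 10: C0 write [C0 write: already M (modified), no change] -> [M,I,I] (invalidations this op: 0; running total: 5)
Op 11: C0 write [C0 write: already M (modified), no change] -> [M,I,I] (invalidations this op: 0; running total: 5)
Op 12: C1 read [C1 read from I: others=['C0=M'] -> C1=S, others downsized to S] -> [S,S,I] (invalidations this op: 0; running total: 5)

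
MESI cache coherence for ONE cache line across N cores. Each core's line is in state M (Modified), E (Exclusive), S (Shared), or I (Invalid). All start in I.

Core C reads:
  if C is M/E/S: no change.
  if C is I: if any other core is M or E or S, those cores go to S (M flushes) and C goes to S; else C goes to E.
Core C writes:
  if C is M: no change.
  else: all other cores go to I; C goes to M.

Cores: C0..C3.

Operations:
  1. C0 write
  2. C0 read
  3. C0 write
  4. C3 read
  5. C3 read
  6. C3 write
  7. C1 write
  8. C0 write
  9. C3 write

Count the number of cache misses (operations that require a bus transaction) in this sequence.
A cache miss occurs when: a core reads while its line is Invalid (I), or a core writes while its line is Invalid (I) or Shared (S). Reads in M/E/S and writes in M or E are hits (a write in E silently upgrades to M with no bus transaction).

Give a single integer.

Op 1: C0 write [C0 write: invalidate none -> C0=M] -> [M,I,I,I] [MISS #1: write from I]
Op 2: C0 read [C0 read: already in M, no change] -> [M,I,I,I] [hit: read from M]
Op 3: C0 write [C0 write: already M (modified), no change] -> [M,I,I,I] [hit: write from M]
Op 4: C3 read [C3 read from I: others=['C0=M'] -> C3=S, others downsized to S] -> [S,I,I,S] [MISS #2: read from I]
Op 5: C3 read [C3 read: already in S, no change] -> [S,I,I,S] [hit: read from S]
Op 6: C3 write [C3 write: invalidate ['C0=S'] -> C3=M] -> [I,I,I,M] [MISS #3: write from S]
Op 7: C1 write [C1 write: invalidate ['C3=M'] -> C1=M] -> [I,M,I,I] [MISS #4: write from I]
Op 8: C0 write [C0 write: invalidate ['C1=M'] -> C0=M] -> [M,I,I,I] [MISS #5: write from I]
Op 9: C3 write [C3 write: invalidate ['C0=M'] -> C3=M] -> [I,I,I,M] [MISS #6: write from I]

Answer: 6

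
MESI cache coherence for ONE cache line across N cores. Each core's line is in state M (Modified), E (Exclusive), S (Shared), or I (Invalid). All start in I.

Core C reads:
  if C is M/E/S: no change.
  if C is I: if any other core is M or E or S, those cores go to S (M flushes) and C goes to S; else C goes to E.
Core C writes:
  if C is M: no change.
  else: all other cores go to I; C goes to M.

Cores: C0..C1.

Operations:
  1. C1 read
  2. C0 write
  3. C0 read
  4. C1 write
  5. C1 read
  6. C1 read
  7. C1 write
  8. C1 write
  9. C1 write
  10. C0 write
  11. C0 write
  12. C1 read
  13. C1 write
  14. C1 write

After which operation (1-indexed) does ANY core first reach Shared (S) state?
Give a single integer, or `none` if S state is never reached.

Answer: 12

Derivation:
Op 1: C1 read [C1 read from I: no other sharers -> C1=E (exclusive)] -> [I,E]
Op 2: C0 write [C0 write: invalidate ['C1=E'] -> C0=M] -> [M,I]
Op 3: C0 read [C0 read: already in M, no change] -> [M,I]
Op 4: C1 write [C1 write: invalidate ['C0=M'] -> C1=M] -> [I,M]
Op 5: C1 read [C1 read: already in M, no change] -> [I,M]
Op 6: C1 read [C1 read: already in M, no change] -> [I,M]
Op 7: C1 write [C1 write: already M (modified), no change] -> [I,M]
Op 8: C1 write [C1 write: already M (modified), no change] -> [I,M]
Op 9: C1 write [C1 write: already M (modified), no change] -> [I,M]
Op 10: C0 write [C0 write: invalidate ['C1=M'] -> C0=M] -> [M,I]
Op 11: C0 write [C0 write: already M (modified), no change] -> [M,I]
Op 12: C1 read [C1 read from I: others=['C0=M'] -> C1=S, others downsized to S] -> [S,S]
  -> First S state at op 12; remaining ops need not be traced.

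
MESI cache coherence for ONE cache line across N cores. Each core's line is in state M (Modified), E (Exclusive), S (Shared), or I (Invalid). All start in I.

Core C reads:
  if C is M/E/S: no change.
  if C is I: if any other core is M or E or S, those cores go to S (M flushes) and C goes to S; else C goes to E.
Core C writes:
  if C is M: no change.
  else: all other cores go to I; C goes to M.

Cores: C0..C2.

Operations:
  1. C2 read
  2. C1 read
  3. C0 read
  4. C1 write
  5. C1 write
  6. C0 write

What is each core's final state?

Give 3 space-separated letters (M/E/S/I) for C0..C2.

Answer: M I I

Derivation:
Op 1: C2 read [C2 read from I: no other sharers -> C2=E (exclusive)] -> [I,I,E]
Op 2: C1 read [C1 read from I: others=['C2=E'] -> C1=S, others downsized to S] -> [I,S,S]
Op 3: C0 read [C0 read from I: others=['C1=S', 'C2=S'] -> C0=S, others downsized to S] -> [S,S,S]
Op 4: C1 write [C1 write: invalidate ['C0=S', 'C2=S'] -> C1=M] -> [I,M,I]
Op 5: C1 write [C1 write: already M (modified), no change] -> [I,M,I]
Op 6: C0 write [C0 write: invalidate ['C1=M'] -> C0=M] -> [M,I,I]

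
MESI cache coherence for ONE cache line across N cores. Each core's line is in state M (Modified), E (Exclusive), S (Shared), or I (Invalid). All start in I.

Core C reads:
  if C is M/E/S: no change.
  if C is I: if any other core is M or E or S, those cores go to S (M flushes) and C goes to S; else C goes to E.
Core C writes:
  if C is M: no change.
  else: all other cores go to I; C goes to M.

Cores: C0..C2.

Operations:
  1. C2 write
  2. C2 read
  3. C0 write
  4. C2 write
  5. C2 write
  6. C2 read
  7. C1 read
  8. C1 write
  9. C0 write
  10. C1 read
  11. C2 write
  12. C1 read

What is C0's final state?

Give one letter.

Op 1: C2 write [C2 write: invalidate none -> C2=M] -> [I,I,M]
Op 2: C2 read [C2 read: already in M, no change] -> [I,I,M]
Op 3: C0 write [C0 write: invalidate ['C2=M'] -> C0=M] -> [M,I,I]
Op 4: C2 write [C2 write: invalidate ['C0=M'] -> C2=M] -> [I,I,M]
Op 5: C2 write [C2 write: already M (modified), no change] -> [I,I,M]
Op 6: C2 read [C2 read: already in M, no change] -> [I,I,M]
Op 7: C1 read [C1 read from I: others=['C2=M'] -> C1=S, others downsized to S] -> [I,S,S]
Op 8: C1 write [C1 write: invalidate ['C2=S'] -> C1=M] -> [I,M,I]
Op 9: C0 write [C0 write: invalidate ['C1=M'] -> C0=M] -> [M,I,I]
Op 10: C1 read [C1 read from I: others=['C0=M'] -> C1=S, others downsized to S] -> [S,S,I]
Op 11: C2 write [C2 write: invalidate ['C0=S', 'C1=S'] -> C2=M] -> [I,I,M]
Op 12: C1 read [C1 read from I: others=['C2=M'] -> C1=S, others downsized to S] -> [I,S,S]

Answer: I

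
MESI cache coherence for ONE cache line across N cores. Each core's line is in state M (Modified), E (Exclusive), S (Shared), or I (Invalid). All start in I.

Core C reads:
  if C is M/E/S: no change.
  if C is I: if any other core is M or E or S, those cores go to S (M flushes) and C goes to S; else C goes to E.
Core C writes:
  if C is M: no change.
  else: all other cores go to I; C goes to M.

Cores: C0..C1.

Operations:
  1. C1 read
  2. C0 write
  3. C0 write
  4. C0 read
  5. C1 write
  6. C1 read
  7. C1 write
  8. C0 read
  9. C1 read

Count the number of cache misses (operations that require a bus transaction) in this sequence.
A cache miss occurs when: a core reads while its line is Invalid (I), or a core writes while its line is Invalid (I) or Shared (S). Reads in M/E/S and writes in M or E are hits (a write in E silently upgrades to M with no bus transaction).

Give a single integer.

Answer: 4

Derivation:
Op 1: C1 read [C1 read from I: no other sharers -> C1=E (exclusive)] -> [I,E] [MISS #1: read from I]
Op 2: C0 write [C0 write: invalidate ['C1=E'] -> C0=M] -> [M,I] [MISS #2: write from I]
Op 3: C0 write [C0 write: already M (modified), no change] -> [M,I] [hit: write from M]
Op 4: C0 read [C0 read: already in M, no change] -> [M,I] [hit: read from M]
Op 5: C1 write [C1 write: invalidate ['C0=M'] -> C1=M] -> [I,M] [MISS #3: write from I]
Op 6: C1 read [C1 read: already in M, no change] -> [I,M] [hit: read from M]
Op 7: C1 write [C1 write: already M (modified), no change] -> [I,M] [hit: write from M]
Op 8: C0 read [C0 read from I: others=['C1=M'] -> C0=S, others downsized to S] -> [S,S] [MISS #4: read from I]
Op 9: C1 read [C1 read: already in S, no change] -> [S,S] [hit: read from S]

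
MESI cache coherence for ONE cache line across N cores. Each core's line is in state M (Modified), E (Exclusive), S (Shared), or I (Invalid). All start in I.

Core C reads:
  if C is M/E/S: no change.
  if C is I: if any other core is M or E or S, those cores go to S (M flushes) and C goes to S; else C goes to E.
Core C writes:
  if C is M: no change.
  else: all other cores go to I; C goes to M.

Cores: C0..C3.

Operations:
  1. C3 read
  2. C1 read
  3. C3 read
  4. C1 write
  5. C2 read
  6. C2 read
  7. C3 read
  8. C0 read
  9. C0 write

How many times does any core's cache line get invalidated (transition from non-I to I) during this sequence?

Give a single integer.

Answer: 4

Derivation:
Op 1: C3 read [C3 read from I: no other sharers -> C3=E (exclusive)] -> [I,I,I,E] (invalidations this op: 0; running total: 0)
Op 2: C1 read [C1 read from I: others=['C3=E'] -> C1=S, others downsized to S] -> [I,S,I,S] (invalidations this op: 0; running total: 0)
Op 3: C3 read [C3 read: already in S, no change] -> [I,S,I,S] (invalidations this op: 0; running total: 0)
Op 4: C1 write [C1 write: invalidate ['C3=S'] -> C1=M] -> [I,M,I,I] (invalidations this op: 1; running total: 1)
Op 5: C2 read [C2 read from I: others=['C1=M'] -> C2=S, others downsized to S] -> [I,S,S,I] (invalidations this op: 0; running total: 1)
Op 6: C2 read [C2 read: already in S, no change] -> [I,S,S,I] (invalidations this op: 0; running total: 1)
Op 7: C3 read [C3 read from I: others=['C1=S', 'C2=S'] -> C3=S, others downsized to S] -> [I,S,S,S] (invalidations this op: 0; running total: 1)
Op 8: C0 read [C0 read from I: others=['C1=S', 'C2=S', 'C3=S'] -> C0=S, others downsized to S] -> [S,S,S,S] (invalidations this op: 0; running total: 1)
Op 9: C0 write [C0 write: invalidate ['C1=S', 'C2=S', 'C3=S'] -> C0=M] -> [M,I,I,I] (invalidations this op: 3; running total: 4)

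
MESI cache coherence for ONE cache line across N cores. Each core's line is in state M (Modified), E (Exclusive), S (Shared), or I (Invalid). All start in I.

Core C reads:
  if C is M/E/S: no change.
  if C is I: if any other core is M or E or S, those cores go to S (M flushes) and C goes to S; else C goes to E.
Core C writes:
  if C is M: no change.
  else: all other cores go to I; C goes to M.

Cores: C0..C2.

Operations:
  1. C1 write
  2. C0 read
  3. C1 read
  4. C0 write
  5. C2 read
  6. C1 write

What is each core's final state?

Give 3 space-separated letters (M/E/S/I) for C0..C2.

Answer: I M I

Derivation:
Op 1: C1 write [C1 write: invalidate none -> C1=M] -> [I,M,I]
Op 2: C0 read [C0 read from I: others=['C1=M'] -> C0=S, others downsized to S] -> [S,S,I]
Op 3: C1 read [C1 read: already in S, no change] -> [S,S,I]
Op 4: C0 write [C0 write: invalidate ['C1=S'] -> C0=M] -> [M,I,I]
Op 5: C2 read [C2 read from I: others=['C0=M'] -> C2=S, others downsized to S] -> [S,I,S]
Op 6: C1 write [C1 write: invalidate ['C0=S', 'C2=S'] -> C1=M] -> [I,M,I]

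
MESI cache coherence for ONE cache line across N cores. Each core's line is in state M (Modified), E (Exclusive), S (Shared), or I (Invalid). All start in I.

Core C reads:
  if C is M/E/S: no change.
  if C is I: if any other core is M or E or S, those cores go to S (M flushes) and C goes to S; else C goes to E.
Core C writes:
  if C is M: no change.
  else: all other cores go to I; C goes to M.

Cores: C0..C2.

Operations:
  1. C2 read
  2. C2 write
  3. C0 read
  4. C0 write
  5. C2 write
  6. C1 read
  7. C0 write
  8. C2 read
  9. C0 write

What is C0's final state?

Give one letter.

Answer: M

Derivation:
Op 1: C2 read [C2 read from I: no other sharers -> C2=E (exclusive)] -> [I,I,E]
Op 2: C2 write [C2 write: invalidate none -> C2=M] -> [I,I,M]
Op 3: C0 read [C0 read from I: others=['C2=M'] -> C0=S, others downsized to S] -> [S,I,S]
Op 4: C0 write [C0 write: invalidate ['C2=S'] -> C0=M] -> [M,I,I]
Op 5: C2 write [C2 write: invalidate ['C0=M'] -> C2=M] -> [I,I,M]
Op 6: C1 read [C1 read from I: others=['C2=M'] -> C1=S, others downsized to S] -> [I,S,S]
Op 7: C0 write [C0 write: invalidate ['C1=S', 'C2=S'] -> C0=M] -> [M,I,I]
Op 8: C2 read [C2 read from I: others=['C0=M'] -> C2=S, others downsized to S] -> [S,I,S]
Op 9: C0 write [C0 write: invalidate ['C2=S'] -> C0=M] -> [M,I,I]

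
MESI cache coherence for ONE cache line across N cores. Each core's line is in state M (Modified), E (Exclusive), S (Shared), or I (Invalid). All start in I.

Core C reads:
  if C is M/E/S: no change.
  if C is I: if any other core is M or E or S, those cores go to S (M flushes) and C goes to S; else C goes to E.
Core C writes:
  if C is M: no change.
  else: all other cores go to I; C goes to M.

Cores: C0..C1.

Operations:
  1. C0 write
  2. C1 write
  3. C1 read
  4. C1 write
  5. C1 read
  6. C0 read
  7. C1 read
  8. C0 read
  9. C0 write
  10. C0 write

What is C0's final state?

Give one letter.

Op 1: C0 write [C0 write: invalidate none -> C0=M] -> [M,I]
Op 2: C1 write [C1 write: invalidate ['C0=M'] -> C1=M] -> [I,M]
Op 3: C1 read [C1 read: already in M, no change] -> [I,M]
Op 4: C1 write [C1 write: already M (modified), no change] -> [I,M]
Op 5: C1 read [C1 read: already in M, no change] -> [I,M]
Op 6: C0 read [C0 read from I: others=['C1=M'] -> C0=S, others downsized to S] -> [S,S]
Op 7: C1 read [C1 read: already in S, no change] -> [S,S]
Op 8: C0 read [C0 read: already in S, no change] -> [S,S]
Op 9: C0 write [C0 write: invalidate ['C1=S'] -> C0=M] -> [M,I]
Op 10: C0 write [C0 write: already M (modified), no change] -> [M,I]

Answer: M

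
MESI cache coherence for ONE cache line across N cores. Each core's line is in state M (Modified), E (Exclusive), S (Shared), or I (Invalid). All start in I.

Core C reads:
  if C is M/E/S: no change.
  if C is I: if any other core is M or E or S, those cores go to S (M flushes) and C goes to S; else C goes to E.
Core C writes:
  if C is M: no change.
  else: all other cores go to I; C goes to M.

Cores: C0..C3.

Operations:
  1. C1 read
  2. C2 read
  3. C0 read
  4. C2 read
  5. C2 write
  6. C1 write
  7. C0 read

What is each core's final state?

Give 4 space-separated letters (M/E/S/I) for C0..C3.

Op 1: C1 read [C1 read from I: no other sharers -> C1=E (exclusive)] -> [I,E,I,I]
Op 2: C2 read [C2 read from I: others=['C1=E'] -> C2=S, others downsized to S] -> [I,S,S,I]
Op 3: C0 read [C0 read from I: others=['C1=S', 'C2=S'] -> C0=S, others downsized to S] -> [S,S,S,I]
Op 4: C2 read [C2 read: already in S, no change] -> [S,S,S,I]
Op 5: C2 write [C2 write: invalidate ['C0=S', 'C1=S'] -> C2=M] -> [I,I,M,I]
Op 6: C1 write [C1 write: invalidate ['C2=M'] -> C1=M] -> [I,M,I,I]
Op 7: C0 read [C0 read from I: others=['C1=M'] -> C0=S, others downsized to S] -> [S,S,I,I]

Answer: S S I I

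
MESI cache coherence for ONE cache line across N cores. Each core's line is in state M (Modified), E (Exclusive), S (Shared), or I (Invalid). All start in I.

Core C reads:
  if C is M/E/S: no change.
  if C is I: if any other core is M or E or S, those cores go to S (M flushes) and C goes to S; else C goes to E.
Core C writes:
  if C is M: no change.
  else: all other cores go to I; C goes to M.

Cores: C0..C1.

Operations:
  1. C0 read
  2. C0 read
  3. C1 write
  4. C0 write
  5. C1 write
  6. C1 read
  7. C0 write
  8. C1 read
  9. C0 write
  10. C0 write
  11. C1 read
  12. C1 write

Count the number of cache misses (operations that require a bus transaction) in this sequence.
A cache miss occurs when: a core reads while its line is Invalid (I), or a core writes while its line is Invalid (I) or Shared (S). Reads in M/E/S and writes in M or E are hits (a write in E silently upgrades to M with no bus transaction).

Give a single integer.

Answer: 9

Derivation:
Op 1: C0 read [C0 read from I: no other sharers -> C0=E (exclusive)] -> [E,I] [MISS #1: read from I]
Op 2: C0 read [C0 read: already in E, no change] -> [E,I] [hit: read from E]
Op 3: C1 write [C1 write: invalidate ['C0=E'] -> C1=M] -> [I,M] [MISS #2: write from I]
Op 4: C0 write [C0 write: invalidate ['C1=M'] -> C0=M] -> [M,I] [MISS #3: write from I]
Op 5: C1 write [C1 write: invalidate ['C0=M'] -> C1=M] -> [I,M] [MISS #4: write from I]
Op 6: C1 read [C1 read: already in M, no change] -> [I,M] [hit: read from M]
Op 7: C0 write [C0 write: invalidate ['C1=M'] -> C0=M] -> [M,I] [MISS #5: write from I]
Op 8: C1 read [C1 read from I: others=['C0=M'] -> C1=S, others downsized to S] -> [S,S] [MISS #6: read from I]
Op 9: C0 write [C0 write: invalidate ['C1=S'] -> C0=M] -> [M,I] [MISS #7: write from S]
Op 10: C0 write [C0 write: already M (modified), no change] -> [M,I] [hit: write from M]
Op 11: C1 read [C1 read from I: others=['C0=M'] -> C1=S, others downsized to S] -> [S,S] [MISS #8: read from I]
Op 12: C1 write [C1 write: invalidate ['C0=S'] -> C1=M] -> [I,M] [MISS #9: write from S]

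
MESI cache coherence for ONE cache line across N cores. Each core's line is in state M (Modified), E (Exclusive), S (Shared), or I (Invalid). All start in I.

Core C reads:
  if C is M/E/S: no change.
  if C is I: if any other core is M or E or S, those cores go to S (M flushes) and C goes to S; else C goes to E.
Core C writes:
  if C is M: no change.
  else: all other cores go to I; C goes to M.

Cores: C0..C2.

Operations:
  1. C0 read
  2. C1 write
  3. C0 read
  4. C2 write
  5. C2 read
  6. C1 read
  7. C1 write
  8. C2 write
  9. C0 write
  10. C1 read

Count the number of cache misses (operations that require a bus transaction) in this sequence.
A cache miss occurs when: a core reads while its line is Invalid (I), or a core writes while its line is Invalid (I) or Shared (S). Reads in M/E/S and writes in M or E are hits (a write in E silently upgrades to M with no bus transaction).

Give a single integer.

Op 1: C0 read [C0 read from I: no other sharers -> C0=E (exclusive)] -> [E,I,I] [MISS #1: read from I]
Op 2: C1 write [C1 write: invalidate ['C0=E'] -> C1=M] -> [I,M,I] [MISS #2: write from I]
Op 3: C0 read [C0 read from I: others=['C1=M'] -> C0=S, others downsized to S] -> [S,S,I] [MISS #3: read from I]
Op 4: C2 write [C2 write: invalidate ['C0=S', 'C1=S'] -> C2=M] -> [I,I,M] [MISS #4: write from I]
Op 5: C2 read [C2 read: already in M, no change] -> [I,I,M] [hit: read from M]
Op 6: C1 read [C1 read from I: others=['C2=M'] -> C1=S, others downsized to S] -> [I,S,S] [MISS #5: read from I]
Op 7: C1 write [C1 write: invalidate ['C2=S'] -> C1=M] -> [I,M,I] [MISS #6: write from S]
Op 8: C2 write [C2 write: invalidate ['C1=M'] -> C2=M] -> [I,I,M] [MISS #7: write from I]
Op 9: C0 write [C0 write: invalidate ['C2=M'] -> C0=M] -> [M,I,I] [MISS #8: write from I]
Op 10: C1 read [C1 read from I: others=['C0=M'] -> C1=S, others downsized to S] -> [S,S,I] [MISS #9: read from I]

Answer: 9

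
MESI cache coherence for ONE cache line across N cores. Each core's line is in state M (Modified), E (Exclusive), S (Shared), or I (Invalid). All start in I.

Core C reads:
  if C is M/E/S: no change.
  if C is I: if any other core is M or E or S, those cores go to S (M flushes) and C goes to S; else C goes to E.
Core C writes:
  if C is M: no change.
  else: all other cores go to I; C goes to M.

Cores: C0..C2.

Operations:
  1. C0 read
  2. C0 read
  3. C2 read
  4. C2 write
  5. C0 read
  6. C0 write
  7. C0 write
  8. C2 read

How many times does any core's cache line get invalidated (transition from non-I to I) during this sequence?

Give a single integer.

Op 1: C0 read [C0 read from I: no other sharers -> C0=E (exclusive)] -> [E,I,I] (invalidations this op: 0; running total: 0)
Op 2: C0 read [C0 read: already in E, no change] -> [E,I,I] (invalidations this op: 0; running total: 0)
Op 3: C2 read [C2 read from I: others=['C0=E'] -> C2=S, others downsized to S] -> [S,I,S] (invalidations this op: 0; running total: 0)
Op 4: C2 write [C2 write: invalidate ['C0=S'] -> C2=M] -> [I,I,M] (invalidations this op: 1; running total: 1)
Op 5: C0 read [C0 read from I: others=['C2=M'] -> C0=S, others downsized to S] -> [S,I,S] (invalidations this op: 0; running total: 1)
Op 6: C0 write [C0 write: invalidate ['C2=S'] -> C0=M] -> [M,I,I] (invalidations this op: 1; running total: 2)
Op 7: C0 write [C0 write: already M (modified), no change] -> [M,I,I] (invalidations this op: 0; running total: 2)
Op 8: C2 read [C2 read from I: others=['C0=M'] -> C2=S, others downsized to S] -> [S,I,S] (invalidations this op: 0; running total: 2)

Answer: 2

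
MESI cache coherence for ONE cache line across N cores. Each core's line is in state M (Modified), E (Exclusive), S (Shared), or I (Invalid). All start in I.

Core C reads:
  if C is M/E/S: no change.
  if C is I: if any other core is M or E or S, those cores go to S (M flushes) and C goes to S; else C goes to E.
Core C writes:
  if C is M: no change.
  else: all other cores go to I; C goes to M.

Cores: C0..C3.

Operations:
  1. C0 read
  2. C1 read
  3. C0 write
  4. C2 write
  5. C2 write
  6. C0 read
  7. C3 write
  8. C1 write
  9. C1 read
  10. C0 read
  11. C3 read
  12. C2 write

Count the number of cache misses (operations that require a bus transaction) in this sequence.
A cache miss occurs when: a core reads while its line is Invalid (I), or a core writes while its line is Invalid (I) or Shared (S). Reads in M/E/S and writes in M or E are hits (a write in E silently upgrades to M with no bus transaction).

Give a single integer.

Answer: 10

Derivation:
Op 1: C0 read [C0 read from I: no other sharers -> C0=E (exclusive)] -> [E,I,I,I] [MISS #1: read from I]
Op 2: C1 read [C1 read from I: others=['C0=E'] -> C1=S, others downsized to S] -> [S,S,I,I] [MISS #2: read from I]
Op 3: C0 write [C0 write: invalidate ['C1=S'] -> C0=M] -> [M,I,I,I] [MISS #3: write from S]
Op 4: C2 write [C2 write: invalidate ['C0=M'] -> C2=M] -> [I,I,M,I] [MISS #4: write from I]
Op 5: C2 write [C2 write: already M (modified), no change] -> [I,I,M,I] [hit: write from M]
Op 6: C0 read [C0 read from I: others=['C2=M'] -> C0=S, others downsized to S] -> [S,I,S,I] [MISS #5: read from I]
Op 7: C3 write [C3 write: invalidate ['C0=S', 'C2=S'] -> C3=M] -> [I,I,I,M] [MISS #6: write from I]
Op 8: C1 write [C1 write: invalidate ['C3=M'] -> C1=M] -> [I,M,I,I] [MISS #7: write from I]
Op 9: C1 read [C1 read: already in M, no change] -> [I,M,I,I] [hit: read from M]
Op 10: C0 read [C0 read from I: others=['C1=M'] -> C0=S, others downsized to S] -> [S,S,I,I] [MISS #8: read from I]
Op 11: C3 read [C3 read from I: others=['C0=S', 'C1=S'] -> C3=S, others downsized to S] -> [S,S,I,S] [MISS #9: read from I]
Op 12: C2 write [C2 write: invalidate ['C0=S', 'C1=S', 'C3=S'] -> C2=M] -> [I,I,M,I] [MISS #10: write from I]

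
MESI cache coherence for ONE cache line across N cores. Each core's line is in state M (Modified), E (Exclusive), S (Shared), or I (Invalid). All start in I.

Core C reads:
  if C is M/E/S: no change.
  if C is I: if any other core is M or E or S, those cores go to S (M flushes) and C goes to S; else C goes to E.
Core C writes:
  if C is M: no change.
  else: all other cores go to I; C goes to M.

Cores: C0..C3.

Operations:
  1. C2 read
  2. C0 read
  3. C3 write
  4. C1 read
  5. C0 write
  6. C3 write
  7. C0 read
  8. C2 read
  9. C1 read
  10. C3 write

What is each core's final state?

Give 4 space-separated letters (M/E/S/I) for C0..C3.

Op 1: C2 read [C2 read from I: no other sharers -> C2=E (exclusive)] -> [I,I,E,I]
Op 2: C0 read [C0 read from I: others=['C2=E'] -> C0=S, others downsized to S] -> [S,I,S,I]
Op 3: C3 write [C3 write: invalidate ['C0=S', 'C2=S'] -> C3=M] -> [I,I,I,M]
Op 4: C1 read [C1 read from I: others=['C3=M'] -> C1=S, others downsized to S] -> [I,S,I,S]
Op 5: C0 write [C0 write: invalidate ['C1=S', 'C3=S'] -> C0=M] -> [M,I,I,I]
Op 6: C3 write [C3 write: invalidate ['C0=M'] -> C3=M] -> [I,I,I,M]
Op 7: C0 read [C0 read from I: others=['C3=M'] -> C0=S, others downsized to S] -> [S,I,I,S]
Op 8: C2 read [C2 read from I: others=['C0=S', 'C3=S'] -> C2=S, others downsized to S] -> [S,I,S,S]
Op 9: C1 read [C1 read from I: others=['C0=S', 'C2=S', 'C3=S'] -> C1=S, others downsized to S] -> [S,S,S,S]
Op 10: C3 write [C3 write: invalidate ['C0=S', 'C1=S', 'C2=S'] -> C3=M] -> [I,I,I,M]

Answer: I I I M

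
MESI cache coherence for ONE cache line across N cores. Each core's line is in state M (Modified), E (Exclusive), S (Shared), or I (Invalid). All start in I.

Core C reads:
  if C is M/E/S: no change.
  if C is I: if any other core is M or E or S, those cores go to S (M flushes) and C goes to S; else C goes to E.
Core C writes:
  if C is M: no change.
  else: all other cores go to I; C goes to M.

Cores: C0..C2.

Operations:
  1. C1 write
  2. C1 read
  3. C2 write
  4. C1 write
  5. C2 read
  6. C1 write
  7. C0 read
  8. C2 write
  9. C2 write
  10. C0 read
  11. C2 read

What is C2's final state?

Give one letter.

Answer: S

Derivation:
Op 1: C1 write [C1 write: invalidate none -> C1=M] -> [I,M,I]
Op 2: C1 read [C1 read: already in M, no change] -> [I,M,I]
Op 3: C2 write [C2 write: invalidate ['C1=M'] -> C2=M] -> [I,I,M]
Op 4: C1 write [C1 write: invalidate ['C2=M'] -> C1=M] -> [I,M,I]
Op 5: C2 read [C2 read from I: others=['C1=M'] -> C2=S, others downsized to S] -> [I,S,S]
Op 6: C1 write [C1 write: invalidate ['C2=S'] -> C1=M] -> [I,M,I]
Op 7: C0 read [C0 read from I: others=['C1=M'] -> C0=S, others downsized to S] -> [S,S,I]
Op 8: C2 write [C2 write: invalidate ['C0=S', 'C1=S'] -> C2=M] -> [I,I,M]
Op 9: C2 write [C2 write: already M (modified), no change] -> [I,I,M]
Op 10: C0 read [C0 read from I: others=['C2=M'] -> C0=S, others downsized to S] -> [S,I,S]
Op 11: C2 read [C2 read: already in S, no change] -> [S,I,S]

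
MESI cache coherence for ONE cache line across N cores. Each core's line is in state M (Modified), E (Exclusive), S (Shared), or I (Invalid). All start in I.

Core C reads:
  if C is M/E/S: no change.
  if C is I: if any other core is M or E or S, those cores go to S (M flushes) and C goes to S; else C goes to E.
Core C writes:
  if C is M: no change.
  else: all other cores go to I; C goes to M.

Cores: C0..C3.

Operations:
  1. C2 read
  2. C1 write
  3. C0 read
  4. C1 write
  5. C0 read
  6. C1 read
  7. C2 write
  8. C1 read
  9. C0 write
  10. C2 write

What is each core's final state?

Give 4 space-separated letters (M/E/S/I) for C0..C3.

Answer: I I M I

Derivation:
Op 1: C2 read [C2 read from I: no other sharers -> C2=E (exclusive)] -> [I,I,E,I]
Op 2: C1 write [C1 write: invalidate ['C2=E'] -> C1=M] -> [I,M,I,I]
Op 3: C0 read [C0 read from I: others=['C1=M'] -> C0=S, others downsized to S] -> [S,S,I,I]
Op 4: C1 write [C1 write: invalidate ['C0=S'] -> C1=M] -> [I,M,I,I]
Op 5: C0 read [C0 read from I: others=['C1=M'] -> C0=S, others downsized to S] -> [S,S,I,I]
Op 6: C1 read [C1 read: already in S, no change] -> [S,S,I,I]
Op 7: C2 write [C2 write: invalidate ['C0=S', 'C1=S'] -> C2=M] -> [I,I,M,I]
Op 8: C1 read [C1 read from I: others=['C2=M'] -> C1=S, others downsized to S] -> [I,S,S,I]
Op 9: C0 write [C0 write: invalidate ['C1=S', 'C2=S'] -> C0=M] -> [M,I,I,I]
Op 10: C2 write [C2 write: invalidate ['C0=M'] -> C2=M] -> [I,I,M,I]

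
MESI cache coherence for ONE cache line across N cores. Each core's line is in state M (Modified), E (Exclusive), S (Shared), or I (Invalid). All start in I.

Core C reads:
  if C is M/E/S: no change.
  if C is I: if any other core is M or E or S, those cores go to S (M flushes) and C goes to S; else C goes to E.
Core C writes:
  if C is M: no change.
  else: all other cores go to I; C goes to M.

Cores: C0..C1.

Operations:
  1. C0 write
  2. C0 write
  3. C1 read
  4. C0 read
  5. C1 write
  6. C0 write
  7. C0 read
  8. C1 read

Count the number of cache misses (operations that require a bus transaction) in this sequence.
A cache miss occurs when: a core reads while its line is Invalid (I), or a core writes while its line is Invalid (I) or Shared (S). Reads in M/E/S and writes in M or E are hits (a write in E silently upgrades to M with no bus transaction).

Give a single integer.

Answer: 5

Derivation:
Op 1: C0 write [C0 write: invalidate none -> C0=M] -> [M,I] [MISS #1: write from I]
Op 2: C0 write [C0 write: already M (modified), no change] -> [M,I] [hit: write from M]
Op 3: C1 read [C1 read from I: others=['C0=M'] -> C1=S, others downsized to S] -> [S,S] [MISS #2: read from I]
Op 4: C0 read [C0 read: already in S, no change] -> [S,S] [hit: read from S]
Op 5: C1 write [C1 write: invalidate ['C0=S'] -> C1=M] -> [I,M] [MISS #3: write from S]
Op 6: C0 write [C0 write: invalidate ['C1=M'] -> C0=M] -> [M,I] [MISS #4: write from I]
Op 7: C0 read [C0 read: already in M, no change] -> [M,I] [hit: read from M]
Op 8: C1 read [C1 read from I: others=['C0=M'] -> C1=S, others downsized to S] -> [S,S] [MISS #5: read from I]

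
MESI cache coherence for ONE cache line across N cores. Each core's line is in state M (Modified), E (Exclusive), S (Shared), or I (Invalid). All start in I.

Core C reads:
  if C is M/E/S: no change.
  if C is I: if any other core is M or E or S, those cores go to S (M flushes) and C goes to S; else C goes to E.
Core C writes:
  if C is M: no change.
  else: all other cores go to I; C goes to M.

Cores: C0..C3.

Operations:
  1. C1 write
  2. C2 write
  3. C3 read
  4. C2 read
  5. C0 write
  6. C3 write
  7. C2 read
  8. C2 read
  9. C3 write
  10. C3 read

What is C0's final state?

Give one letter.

Answer: I

Derivation:
Op 1: C1 write [C1 write: invalidate none -> C1=M] -> [I,M,I,I]
Op 2: C2 write [C2 write: invalidate ['C1=M'] -> C2=M] -> [I,I,M,I]
Op 3: C3 read [C3 read from I: others=['C2=M'] -> C3=S, others downsized to S] -> [I,I,S,S]
Op 4: C2 read [C2 read: already in S, no change] -> [I,I,S,S]
Op 5: C0 write [C0 write: invalidate ['C2=S', 'C3=S'] -> C0=M] -> [M,I,I,I]
Op 6: C3 write [C3 write: invalidate ['C0=M'] -> C3=M] -> [I,I,I,M]
Op 7: C2 read [C2 read from I: others=['C3=M'] -> C2=S, others downsized to S] -> [I,I,S,S]
Op 8: C2 read [C2 read: already in S, no change] -> [I,I,S,S]
Op 9: C3 write [C3 write: invalidate ['C2=S'] -> C3=M] -> [I,I,I,M]
Op 10: C3 read [C3 read: already in M, no change] -> [I,I,I,M]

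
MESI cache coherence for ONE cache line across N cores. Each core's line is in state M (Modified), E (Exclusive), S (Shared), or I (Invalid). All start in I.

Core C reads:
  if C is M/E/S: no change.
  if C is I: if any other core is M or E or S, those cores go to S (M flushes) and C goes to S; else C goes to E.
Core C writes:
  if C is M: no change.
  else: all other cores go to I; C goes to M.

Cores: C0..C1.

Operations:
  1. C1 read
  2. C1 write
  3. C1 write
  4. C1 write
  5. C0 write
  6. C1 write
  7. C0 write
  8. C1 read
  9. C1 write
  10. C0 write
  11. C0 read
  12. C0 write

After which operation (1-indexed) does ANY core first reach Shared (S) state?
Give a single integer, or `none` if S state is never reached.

Op 1: C1 read [C1 read from I: no other sharers -> C1=E (exclusive)] -> [I,E]
Op 2: C1 write [C1 write: invalidate none -> C1=M] -> [I,M]
Op 3: C1 write [C1 write: already M (modified), no change] -> [I,M]
Op 4: C1 write [C1 write: already M (modified), no change] -> [I,M]
Op 5: C0 write [C0 write: invalidate ['C1=M'] -> C0=M] -> [M,I]
Op 6: C1 write [C1 write: invalidate ['C0=M'] -> C1=M] -> [I,M]
Op 7: C0 write [C0 write: invalidate ['C1=M'] -> C0=M] -> [M,I]
Op 8: C1 read [C1 read from I: others=['C0=M'] -> C1=S, others downsized to S] -> [S,S]
  -> First S state at op 8; remaining ops need not be traced.

Answer: 8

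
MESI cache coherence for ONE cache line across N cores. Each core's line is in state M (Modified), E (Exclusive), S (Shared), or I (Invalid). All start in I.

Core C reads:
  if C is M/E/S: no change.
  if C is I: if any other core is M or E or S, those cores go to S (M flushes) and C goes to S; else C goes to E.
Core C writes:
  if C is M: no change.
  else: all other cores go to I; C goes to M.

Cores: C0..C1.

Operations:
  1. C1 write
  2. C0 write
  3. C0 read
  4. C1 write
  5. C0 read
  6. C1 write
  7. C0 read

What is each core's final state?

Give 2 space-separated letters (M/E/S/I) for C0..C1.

Op 1: C1 write [C1 write: invalidate none -> C1=M] -> [I,M]
Op 2: C0 write [C0 write: invalidate ['C1=M'] -> C0=M] -> [M,I]
Op 3: C0 read [C0 read: already in M, no change] -> [M,I]
Op 4: C1 write [C1 write: invalidate ['C0=M'] -> C1=M] -> [I,M]
Op 5: C0 read [C0 read from I: others=['C1=M'] -> C0=S, others downsized to S] -> [S,S]
Op 6: C1 write [C1 write: invalidate ['C0=S'] -> C1=M] -> [I,M]
Op 7: C0 read [C0 read from I: others=['C1=M'] -> C0=S, others downsized to S] -> [S,S]

Answer: S S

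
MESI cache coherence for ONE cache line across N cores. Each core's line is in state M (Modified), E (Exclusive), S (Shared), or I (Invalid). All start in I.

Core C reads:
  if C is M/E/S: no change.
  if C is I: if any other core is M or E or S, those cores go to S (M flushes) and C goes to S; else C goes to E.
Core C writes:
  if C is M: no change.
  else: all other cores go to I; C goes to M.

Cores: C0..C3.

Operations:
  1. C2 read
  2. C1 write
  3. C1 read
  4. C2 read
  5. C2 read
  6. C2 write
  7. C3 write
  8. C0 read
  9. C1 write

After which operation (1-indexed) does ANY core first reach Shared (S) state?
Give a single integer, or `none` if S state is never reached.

Op 1: C2 read [C2 read from I: no other sharers -> C2=E (exclusive)] -> [I,I,E,I]
Op 2: C1 write [C1 write: invalidate ['C2=E'] -> C1=M] -> [I,M,I,I]
Op 3: C1 read [C1 read: already in M, no change] -> [I,M,I,I]
Op 4: C2 read [C2 read from I: others=['C1=M'] -> C2=S, others downsized to S] -> [I,S,S,I]
  -> First S state at op 4; remaining ops need not be traced.

Answer: 4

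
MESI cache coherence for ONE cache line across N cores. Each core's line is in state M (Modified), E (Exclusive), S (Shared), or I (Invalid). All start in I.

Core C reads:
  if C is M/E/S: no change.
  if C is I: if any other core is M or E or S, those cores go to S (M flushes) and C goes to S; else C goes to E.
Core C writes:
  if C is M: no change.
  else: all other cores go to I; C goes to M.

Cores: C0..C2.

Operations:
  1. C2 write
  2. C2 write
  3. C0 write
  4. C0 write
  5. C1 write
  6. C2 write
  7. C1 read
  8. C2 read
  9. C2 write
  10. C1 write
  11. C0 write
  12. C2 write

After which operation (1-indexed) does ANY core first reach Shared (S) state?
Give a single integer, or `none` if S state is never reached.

Answer: 7

Derivation:
Op 1: C2 write [C2 write: invalidate none -> C2=M] -> [I,I,M]
Op 2: C2 write [C2 write: already M (modified), no change] -> [I,I,M]
Op 3: C0 write [C0 write: invalidate ['C2=M'] -> C0=M] -> [M,I,I]
Op 4: C0 write [C0 write: already M (modified), no change] -> [M,I,I]
Op 5: C1 write [C1 write: invalidate ['C0=M'] -> C1=M] -> [I,M,I]
Op 6: C2 write [C2 write: invalidate ['C1=M'] -> C2=M] -> [I,I,M]
Op 7: C1 read [C1 read from I: others=['C2=M'] -> C1=S, others downsized to S] -> [I,S,S]
  -> First S state at op 7; remaining ops need not be traced.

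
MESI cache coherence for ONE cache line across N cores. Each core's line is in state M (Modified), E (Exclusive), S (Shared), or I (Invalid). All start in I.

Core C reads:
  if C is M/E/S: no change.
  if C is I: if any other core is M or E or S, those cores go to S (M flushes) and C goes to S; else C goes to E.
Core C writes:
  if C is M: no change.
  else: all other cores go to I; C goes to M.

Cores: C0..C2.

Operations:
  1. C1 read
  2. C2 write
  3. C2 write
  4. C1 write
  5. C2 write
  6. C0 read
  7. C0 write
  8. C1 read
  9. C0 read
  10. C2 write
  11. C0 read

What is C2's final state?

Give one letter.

Op 1: C1 read [C1 read from I: no other sharers -> C1=E (exclusive)] -> [I,E,I]
Op 2: C2 write [C2 write: invalidate ['C1=E'] -> C2=M] -> [I,I,M]
Op 3: C2 write [C2 write: already M (modified), no change] -> [I,I,M]
Op 4: C1 write [C1 write: invalidate ['C2=M'] -> C1=M] -> [I,M,I]
Op 5: C2 write [C2 write: invalidate ['C1=M'] -> C2=M] -> [I,I,M]
Op 6: C0 read [C0 read from I: others=['C2=M'] -> C0=S, others downsized to S] -> [S,I,S]
Op 7: C0 write [C0 write: invalidate ['C2=S'] -> C0=M] -> [M,I,I]
Op 8: C1 read [C1 read from I: others=['C0=M'] -> C1=S, others downsized to S] -> [S,S,I]
Op 9: C0 read [C0 read: already in S, no change] -> [S,S,I]
Op 10: C2 write [C2 write: invalidate ['C0=S', 'C1=S'] -> C2=M] -> [I,I,M]
Op 11: C0 read [C0 read from I: others=['C2=M'] -> C0=S, others downsized to S] -> [S,I,S]

Answer: S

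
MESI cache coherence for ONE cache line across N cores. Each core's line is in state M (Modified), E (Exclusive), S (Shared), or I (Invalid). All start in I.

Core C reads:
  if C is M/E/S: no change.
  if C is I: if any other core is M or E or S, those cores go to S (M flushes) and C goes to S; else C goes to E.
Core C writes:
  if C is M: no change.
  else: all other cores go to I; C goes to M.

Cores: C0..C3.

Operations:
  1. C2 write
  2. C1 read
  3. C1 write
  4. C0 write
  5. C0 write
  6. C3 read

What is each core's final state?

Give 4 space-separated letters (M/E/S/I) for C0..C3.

Op 1: C2 write [C2 write: invalidate none -> C2=M] -> [I,I,M,I]
Op 2: C1 read [C1 read from I: others=['C2=M'] -> C1=S, others downsized to S] -> [I,S,S,I]
Op 3: C1 write [C1 write: invalidate ['C2=S'] -> C1=M] -> [I,M,I,I]
Op 4: C0 write [C0 write: invalidate ['C1=M'] -> C0=M] -> [M,I,I,I]
Op 5: C0 write [C0 write: already M (modified), no change] -> [M,I,I,I]
Op 6: C3 read [C3 read from I: others=['C0=M'] -> C3=S, others downsized to S] -> [S,I,I,S]

Answer: S I I S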